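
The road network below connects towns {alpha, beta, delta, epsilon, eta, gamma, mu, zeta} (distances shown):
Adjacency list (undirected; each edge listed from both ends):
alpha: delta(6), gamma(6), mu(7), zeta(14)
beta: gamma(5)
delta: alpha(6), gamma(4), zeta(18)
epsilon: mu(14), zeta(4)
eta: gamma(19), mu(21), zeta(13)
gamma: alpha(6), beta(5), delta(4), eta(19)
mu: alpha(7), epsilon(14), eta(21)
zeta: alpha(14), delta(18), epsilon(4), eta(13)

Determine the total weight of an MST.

Prim's algorithm from beta:
Step 1: cheapest edge leaving the tree is beta-gamma (5); add gamma.
Step 2: cheapest edge leaving the tree is delta-gamma (4); add delta.
Step 3: cheapest edge leaving the tree is alpha-delta (6); add alpha.
Step 4: cheapest edge leaving the tree is alpha-mu (7); add mu.
Step 5: cheapest edge leaving the tree is epsilon-mu (14); add epsilon.
Step 6: cheapest edge leaving the tree is epsilon-zeta (4); add zeta.
Step 7: cheapest edge leaving the tree is eta-zeta (13); add eta.
MST edges: beta-gamma, delta-gamma, alpha-delta, alpha-mu, epsilon-mu, epsilon-zeta, eta-zeta; total weight 5+4+6+7+14+4+13 = 53.

53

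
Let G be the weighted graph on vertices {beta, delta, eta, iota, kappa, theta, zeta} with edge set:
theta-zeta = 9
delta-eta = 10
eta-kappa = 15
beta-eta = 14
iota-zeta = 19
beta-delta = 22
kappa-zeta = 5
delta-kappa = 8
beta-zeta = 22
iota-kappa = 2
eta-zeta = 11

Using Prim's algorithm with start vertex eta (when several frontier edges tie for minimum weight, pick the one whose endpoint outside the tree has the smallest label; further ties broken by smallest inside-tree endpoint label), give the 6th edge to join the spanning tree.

Prim, starting at eta.
Step 1: cheapest edge leaving the tree is delta-eta (10); add delta.
Step 2: cheapest edge leaving the tree is delta-kappa (8); add kappa.
Step 3: cheapest edge leaving the tree is iota-kappa (2); add iota.
Step 4: cheapest edge leaving the tree is kappa-zeta (5); add zeta.
Step 5: cheapest edge leaving the tree is theta-zeta (9); add theta.
Step 6: cheapest edge leaving the tree is beta-eta (14); add beta.
The 6th edge added is beta-eta.

beta-eta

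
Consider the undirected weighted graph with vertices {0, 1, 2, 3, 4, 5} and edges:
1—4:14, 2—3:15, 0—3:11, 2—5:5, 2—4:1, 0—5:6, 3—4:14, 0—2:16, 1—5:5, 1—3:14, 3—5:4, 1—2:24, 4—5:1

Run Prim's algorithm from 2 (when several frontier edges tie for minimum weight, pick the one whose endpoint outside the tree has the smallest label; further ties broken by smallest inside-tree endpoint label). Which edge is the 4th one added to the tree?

1-5

Prim's algorithm from 2:
Step 1: frontier [2—4 1, 2—5 5, 2—3 15, 0—2 16, 1—2 24] → take 2—4 (1); add 4.
Step 2: frontier [2—5 5, 2—3 15, 0—2 16, 1—2 24, 4—5 1, 1—4 14, 3—4 14] → take 4—5 (1); add 5.
Step 3: frontier [2—3 15, 0—2 16, 1—2 24, 1—4 14, 3—4 14, 3—5 4, 1—5 5, 0—5 6] → take 3—5 (4); add 3.
Step 4: frontier [0—2 16, 1—2 24, 0—3 11, 1—3 14, 1—4 14, 1—5 5, 0—5 6] → take 1—5 (5); add 1.
Step 5: frontier [0—2 16, 0—3 11, 0—5 6] → take 0—5 (6); add 0.
The 4th edge added is 1—5.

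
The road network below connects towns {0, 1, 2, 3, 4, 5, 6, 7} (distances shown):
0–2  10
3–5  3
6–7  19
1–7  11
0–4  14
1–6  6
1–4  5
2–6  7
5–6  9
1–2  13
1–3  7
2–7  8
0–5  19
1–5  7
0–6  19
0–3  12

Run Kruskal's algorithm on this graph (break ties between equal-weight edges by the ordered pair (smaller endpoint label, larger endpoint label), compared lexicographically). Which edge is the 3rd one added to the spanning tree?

1-6

Kruskal: consider edges lightest-first.
3–5 (3): add — endpoints in different components.
1–4 (5): add — endpoints in different components.
1–6 (6): add — endpoints in different components.
1–3 (7): add — endpoints in different components.
1–5 (7): skip — 1 and 5 already connected.
2–6 (7): add — endpoints in different components.
2–7 (8): add — endpoints in different components.
5–6 (9): skip — 5 and 6 already connected.
0–2 (10): add — endpoints in different components.
The 3rd edge added is 1–6.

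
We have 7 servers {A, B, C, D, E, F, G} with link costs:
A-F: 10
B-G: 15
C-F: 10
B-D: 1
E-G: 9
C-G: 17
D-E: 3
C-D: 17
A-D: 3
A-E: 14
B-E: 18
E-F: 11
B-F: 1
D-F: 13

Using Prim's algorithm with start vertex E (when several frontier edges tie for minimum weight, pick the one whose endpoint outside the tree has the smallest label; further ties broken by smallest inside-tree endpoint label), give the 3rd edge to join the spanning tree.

Prim, starting at E.
Step 1: cheapest edge leaving the tree is D-E (3); add D.
Step 2: cheapest edge leaving the tree is B-D (1); add B.
Step 3: cheapest edge leaving the tree is B-F (1); add F.
Step 4: cheapest edge leaving the tree is A-D (3); add A.
Step 5: cheapest edge leaving the tree is E-G (9); add G.
Step 6: cheapest edge leaving the tree is C-F (10); add C.
The 3rd edge added is B-F.

B-F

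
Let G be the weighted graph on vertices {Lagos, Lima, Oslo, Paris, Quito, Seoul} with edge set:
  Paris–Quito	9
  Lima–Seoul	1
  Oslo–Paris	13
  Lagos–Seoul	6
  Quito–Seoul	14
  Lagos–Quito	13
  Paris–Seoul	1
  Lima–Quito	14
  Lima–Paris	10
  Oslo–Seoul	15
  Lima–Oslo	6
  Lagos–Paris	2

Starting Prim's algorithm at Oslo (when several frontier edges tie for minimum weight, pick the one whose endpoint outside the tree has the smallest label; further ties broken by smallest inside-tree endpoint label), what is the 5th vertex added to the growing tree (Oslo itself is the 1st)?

Prim, starting at Oslo.
Step 1: cheapest edge leaving the tree is Lima–Oslo (6); add Lima.
Step 2: cheapest edge leaving the tree is Lima–Seoul (1); add Seoul.
Step 3: cheapest edge leaving the tree is Paris–Seoul (1); add Paris.
Step 4: cheapest edge leaving the tree is Lagos–Paris (2); add Lagos.
Step 5: cheapest edge leaving the tree is Paris–Quito (9); add Quito.
Vertex order: Oslo, Lima, Seoul, Paris, Lagos, Quito. The 5th vertex is Lagos.

Lagos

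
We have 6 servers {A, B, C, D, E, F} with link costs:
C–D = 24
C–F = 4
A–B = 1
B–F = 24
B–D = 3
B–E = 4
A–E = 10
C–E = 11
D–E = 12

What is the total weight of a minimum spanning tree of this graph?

23

Prim's algorithm from E:
Step 1: cheapest edge leaving the tree is B–E (4); add B.
Step 2: cheapest edge leaving the tree is A–B (1); add A.
Step 3: cheapest edge leaving the tree is B–D (3); add D.
Step 4: cheapest edge leaving the tree is C–E (11); add C.
Step 5: cheapest edge leaving the tree is C–F (4); add F.
MST edges: B–E, A–B, B–D, C–E, C–F; total weight 4+1+3+11+4 = 23.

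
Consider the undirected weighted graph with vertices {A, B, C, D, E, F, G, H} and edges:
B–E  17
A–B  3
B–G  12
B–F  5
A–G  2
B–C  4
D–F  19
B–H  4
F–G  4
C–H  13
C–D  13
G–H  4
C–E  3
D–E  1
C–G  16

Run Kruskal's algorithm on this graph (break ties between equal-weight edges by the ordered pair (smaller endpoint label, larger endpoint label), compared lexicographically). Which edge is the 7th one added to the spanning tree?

F-G

Kruskal's algorithm — process edges by increasing weight (ties by edge label):
D–E (1): add — endpoints in different components.
A–G (2): add — endpoints in different components.
A–B (3): add — endpoints in different components.
C–E (3): add — endpoints in different components.
B–C (4): add — endpoints in different components.
B–H (4): add — endpoints in different components.
F–G (4): add — endpoints in different components.
The 7th edge added is F–G.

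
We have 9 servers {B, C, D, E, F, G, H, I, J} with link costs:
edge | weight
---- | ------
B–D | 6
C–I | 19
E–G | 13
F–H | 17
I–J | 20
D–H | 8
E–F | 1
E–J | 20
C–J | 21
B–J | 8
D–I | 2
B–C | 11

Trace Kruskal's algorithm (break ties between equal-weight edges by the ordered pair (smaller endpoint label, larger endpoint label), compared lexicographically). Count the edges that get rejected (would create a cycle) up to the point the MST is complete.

Kruskal: consider edges lightest-first.
E–F (1): add — endpoints in different components.
D–I (2): add — endpoints in different components.
B–D (6): add — endpoints in different components.
B–J (8): add — endpoints in different components.
D–H (8): add — endpoints in different components.
B–C (11): add — endpoints in different components.
E–G (13): add — endpoints in different components.
F–H (17): add — endpoints in different components.
Edges rejected before the tree was complete: 0.

0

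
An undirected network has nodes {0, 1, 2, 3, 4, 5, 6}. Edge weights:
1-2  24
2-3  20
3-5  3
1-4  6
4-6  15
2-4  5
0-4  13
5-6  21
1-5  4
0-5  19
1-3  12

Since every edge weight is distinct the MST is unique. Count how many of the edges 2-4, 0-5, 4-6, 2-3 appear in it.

Kruskal's algorithm — process edges by increasing weight (ties by edge label):
3-5 (3): add — endpoints in different components.
1-5 (4): add — endpoints in different components.
2-4 (5): add — endpoints in different components.
1-4 (6): add — endpoints in different components.
1-3 (12): skip — 1 and 3 already connected.
0-4 (13): add — endpoints in different components.
4-6 (15): add — endpoints in different components.
MST edge set: {3-5, 1-5, 2-4, 1-4, 0-4, 4-6}.
Of the listed edges, {2-4, 4-6} are in the MST → 2.

2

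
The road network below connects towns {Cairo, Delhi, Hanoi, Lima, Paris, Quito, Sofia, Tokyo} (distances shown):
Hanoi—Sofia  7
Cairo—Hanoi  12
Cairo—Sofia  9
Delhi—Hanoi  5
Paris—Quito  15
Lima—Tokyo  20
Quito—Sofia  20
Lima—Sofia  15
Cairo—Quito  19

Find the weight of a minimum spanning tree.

90

Sort edges by weight, then run Kruskal:
Delhi—Hanoi (5): add — endpoints in different components.
Hanoi—Sofia (7): add — endpoints in different components.
Cairo—Sofia (9): add — endpoints in different components.
Cairo—Hanoi (12): skip — Hanoi and Cairo already connected.
Lima—Sofia (15): add — endpoints in different components.
Paris—Quito (15): add — endpoints in different components.
Cairo—Quito (19): add — endpoints in different components.
Lima—Tokyo (20): add — endpoints in different components.
MST edges: Delhi—Hanoi, Hanoi—Sofia, Cairo—Sofia, Lima—Sofia, Paris—Quito, Cairo—Quito, Lima—Tokyo; total weight 5+7+9+15+15+19+20 = 90.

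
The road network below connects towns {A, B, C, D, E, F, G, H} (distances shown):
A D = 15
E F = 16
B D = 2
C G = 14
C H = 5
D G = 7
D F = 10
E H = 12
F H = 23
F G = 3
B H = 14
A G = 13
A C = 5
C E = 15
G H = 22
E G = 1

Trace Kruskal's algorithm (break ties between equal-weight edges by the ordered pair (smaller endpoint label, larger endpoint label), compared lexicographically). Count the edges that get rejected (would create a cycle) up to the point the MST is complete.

Kruskal: consider edges lightest-first.
E G (1): add — endpoints in different components.
B D (2): add — endpoints in different components.
F G (3): add — endpoints in different components.
A C (5): add — endpoints in different components.
C H (5): add — endpoints in different components.
D G (7): add — endpoints in different components.
D F (10): skip — D and F already connected.
E H (12): add — endpoints in different components.
Edges rejected before the tree was complete: 1.

1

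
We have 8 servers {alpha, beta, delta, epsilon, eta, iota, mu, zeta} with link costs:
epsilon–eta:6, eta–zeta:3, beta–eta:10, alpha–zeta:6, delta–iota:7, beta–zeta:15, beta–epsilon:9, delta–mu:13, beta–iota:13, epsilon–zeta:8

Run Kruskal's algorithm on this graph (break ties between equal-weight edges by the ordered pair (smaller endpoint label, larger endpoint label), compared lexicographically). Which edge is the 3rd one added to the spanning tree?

Kruskal: consider edges lightest-first.
eta–zeta (3): add — endpoints in different components.
alpha–zeta (6): add — endpoints in different components.
epsilon–eta (6): add — endpoints in different components.
delta–iota (7): add — endpoints in different components.
epsilon–zeta (8): skip — epsilon and zeta already connected.
beta–epsilon (9): add — endpoints in different components.
beta–eta (10): skip — eta and beta already connected.
beta–iota (13): add — endpoints in different components.
delta–mu (13): add — endpoints in different components.
The 3rd edge added is epsilon–eta.

epsilon-eta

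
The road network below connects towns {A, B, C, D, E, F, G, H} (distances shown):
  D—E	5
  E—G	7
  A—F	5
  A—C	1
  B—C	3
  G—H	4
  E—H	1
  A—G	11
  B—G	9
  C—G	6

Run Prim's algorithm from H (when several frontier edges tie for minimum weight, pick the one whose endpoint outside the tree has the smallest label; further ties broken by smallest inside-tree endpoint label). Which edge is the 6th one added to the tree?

Prim, starting at H.
Step 1: frontier [E—H 1, G—H 4] → take E—H (1); add E.
Step 2: frontier [D—E 5, E—G 7, G—H 4] → take G—H (4); add G.
Step 3: frontier [D—E 5, C—G 6, B—G 9, A—G 11] → take D—E (5); add D.
Step 4: frontier [C—G 6, B—G 9, A—G 11] → take C—G (6); add C.
Step 5: frontier [A—C 1, B—C 3, B—G 9, A—G 11] → take A—C (1); add A.
Step 6: frontier [A—F 5, B—C 3, B—G 9] → take B—C (3); add B.
Step 7: frontier [A—F 5] → take A—F (5); add F.
The 6th edge added is B—C.

B-C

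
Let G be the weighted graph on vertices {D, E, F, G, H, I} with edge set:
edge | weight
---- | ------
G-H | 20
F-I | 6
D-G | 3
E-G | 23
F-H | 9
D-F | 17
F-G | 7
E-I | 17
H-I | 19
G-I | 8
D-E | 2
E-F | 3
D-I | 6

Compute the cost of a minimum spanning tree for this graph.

23

Grow the tree from E using Prim:
Step 1: cheapest edge leaving the tree is D-E (2); add D.
Step 2: cheapest edge leaving the tree is E-F (3); add F.
Step 3: cheapest edge leaving the tree is D-G (3); add G.
Step 4: cheapest edge leaving the tree is D-I (6); add I.
Step 5: cheapest edge leaving the tree is F-H (9); add H.
MST edges: D-E, E-F, D-G, D-I, F-H; total weight 2+3+3+6+9 = 23.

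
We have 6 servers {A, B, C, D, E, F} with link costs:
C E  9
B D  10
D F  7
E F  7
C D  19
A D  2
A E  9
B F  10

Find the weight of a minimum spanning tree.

Prim, starting at E.
Step 1: frontier [E F 7, A E 9, C E 9] → take E F (7); add F.
Step 2: frontier [A E 9, C E 9, D F 7, B F 10] → take D F (7); add D.
Step 3: frontier [A D 2, B D 10, C D 19, A E 9, C E 9, B F 10] → take A D (2); add A.
Step 4: frontier [B D 10, C D 19, C E 9, B F 10] → take C E (9); add C.
Step 5: frontier [B D 10, B F 10] → take B D (10); add B.
MST edges: E F, D F, A D, C E, B D; total weight 7+7+2+9+10 = 35.

35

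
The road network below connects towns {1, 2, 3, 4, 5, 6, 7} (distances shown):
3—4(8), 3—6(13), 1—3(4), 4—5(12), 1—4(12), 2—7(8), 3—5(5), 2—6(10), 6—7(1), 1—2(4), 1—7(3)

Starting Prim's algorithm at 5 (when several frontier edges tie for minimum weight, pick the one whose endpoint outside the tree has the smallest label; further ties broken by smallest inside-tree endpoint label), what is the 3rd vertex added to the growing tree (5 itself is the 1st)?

1

Prim, starting at 5.
Step 1: frontier [3—5 5, 4—5 12] → take 3—5 (5); add 3.
Step 2: frontier [1—3 4, 3—4 8, 3—6 13, 4—5 12] → take 1—3 (4); add 1.
Step 3: frontier [1—7 3, 1—2 4, 1—4 12, 3—4 8, 3—6 13, 4—5 12] → take 1—7 (3); add 7.
Step 4: frontier [1—2 4, 1—4 12, 3—4 8, 3—6 13, 4—5 12, 6—7 1, 2—7 8] → take 6—7 (1); add 6.
Step 5: frontier [1—2 4, 1—4 12, 3—4 8, 4—5 12, 2—6 10, 2—7 8] → take 1—2 (4); add 2.
Step 6: frontier [1—4 12, 3—4 8, 4—5 12] → take 3—4 (8); add 4.
Vertex order: 5, 3, 1, 7, 6, 2, 4. The 3rd vertex is 1.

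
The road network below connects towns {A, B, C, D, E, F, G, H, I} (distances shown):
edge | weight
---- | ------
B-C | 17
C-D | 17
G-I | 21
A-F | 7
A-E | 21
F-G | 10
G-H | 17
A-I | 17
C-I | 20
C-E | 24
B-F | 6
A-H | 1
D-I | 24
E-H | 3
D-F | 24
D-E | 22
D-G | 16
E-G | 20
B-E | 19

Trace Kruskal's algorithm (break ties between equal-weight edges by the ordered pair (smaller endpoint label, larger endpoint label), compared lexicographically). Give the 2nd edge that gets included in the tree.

Kruskal: consider edges lightest-first.
A-H (1): add — endpoints in different components.
E-H (3): add — endpoints in different components.
B-F (6): add — endpoints in different components.
A-F (7): add — endpoints in different components.
F-G (10): add — endpoints in different components.
D-G (16): add — endpoints in different components.
A-I (17): add — endpoints in different components.
B-C (17): add — endpoints in different components.
The 2nd edge added is E-H.

E-H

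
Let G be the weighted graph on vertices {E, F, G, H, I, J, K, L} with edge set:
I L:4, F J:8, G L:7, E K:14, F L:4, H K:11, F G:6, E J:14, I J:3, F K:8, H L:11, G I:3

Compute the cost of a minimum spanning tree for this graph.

Prim, starting at I.
Step 1: cheapest edge leaving the tree is G I (3); add G.
Step 2: cheapest edge leaving the tree is I J (3); add J.
Step 3: cheapest edge leaving the tree is I L (4); add L.
Step 4: cheapest edge leaving the tree is F L (4); add F.
Step 5: cheapest edge leaving the tree is F K (8); add K.
Step 6: cheapest edge leaving the tree is H K (11); add H.
Step 7: cheapest edge leaving the tree is E J (14); add E.
MST edges: G I, I J, I L, F L, F K, H K, E J; total weight 3+3+4+4+8+11+14 = 47.

47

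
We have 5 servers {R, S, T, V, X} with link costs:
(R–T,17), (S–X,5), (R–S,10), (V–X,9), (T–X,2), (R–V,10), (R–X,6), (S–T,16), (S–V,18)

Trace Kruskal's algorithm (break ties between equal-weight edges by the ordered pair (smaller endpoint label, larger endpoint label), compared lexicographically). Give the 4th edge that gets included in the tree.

Kruskal: consider edges lightest-first.
T–X (2): add — endpoints in different components.
S–X (5): add — endpoints in different components.
R–X (6): add — endpoints in different components.
V–X (9): add — endpoints in different components.
The 4th edge added is V–X.

V-X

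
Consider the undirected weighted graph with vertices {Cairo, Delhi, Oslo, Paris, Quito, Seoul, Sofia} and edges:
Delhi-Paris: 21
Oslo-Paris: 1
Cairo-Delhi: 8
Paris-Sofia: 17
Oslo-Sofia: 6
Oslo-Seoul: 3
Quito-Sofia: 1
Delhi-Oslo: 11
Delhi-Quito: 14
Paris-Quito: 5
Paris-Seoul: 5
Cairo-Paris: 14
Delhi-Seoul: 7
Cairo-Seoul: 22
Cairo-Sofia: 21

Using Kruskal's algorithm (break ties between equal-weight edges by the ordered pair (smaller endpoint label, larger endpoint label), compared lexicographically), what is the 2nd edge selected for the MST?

Quito-Sofia

Kruskal: consider edges lightest-first.
Oslo-Paris (1): add. Components now {Cairo} {Oslo,Paris} {Quito} {Seoul} {Delhi} {Sofia}
Quito-Sofia (1): add. Components now {Cairo} {Oslo,Paris} {Quito,Sofia} {Seoul} {Delhi}
Oslo-Seoul (3): add. Components now {Cairo} {Oslo,Paris,Seoul} {Quito,Sofia} {Delhi}
Paris-Quito (5): add. Components now {Cairo} {Oslo,Paris,Quito,Seoul,Sofia} {Delhi}
Paris-Seoul (5): skip — Paris and Seoul already connected.
Oslo-Sofia (6): skip — Oslo and Sofia already connected.
Delhi-Seoul (7): add. Components now {Cairo} {Delhi,Oslo,Paris,Quito,Seoul,Sofia}
Cairo-Delhi (8): add. Components now {Cairo,Delhi,Oslo,Paris,Quito,Seoul,Sofia}
The 2nd edge added is Quito-Sofia.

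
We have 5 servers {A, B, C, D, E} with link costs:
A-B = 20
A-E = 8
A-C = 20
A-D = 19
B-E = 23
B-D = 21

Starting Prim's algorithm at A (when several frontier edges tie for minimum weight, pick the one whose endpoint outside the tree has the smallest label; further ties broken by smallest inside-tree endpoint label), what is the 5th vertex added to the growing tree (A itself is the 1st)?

C

Prim's algorithm from A:
Step 1: frontier [A-E 8, A-D 19, A-B 20, A-C 20] → take A-E (8); add E.
Step 2: frontier [A-D 19, A-B 20, A-C 20, B-E 23] → take A-D (19); add D.
Step 3: frontier [A-B 20, A-C 20, B-D 21, B-E 23] → take A-B (20); add B.
Step 4: frontier [A-C 20] → take A-C (20); add C.
Vertex order: A, E, D, B, C. The 5th vertex is C.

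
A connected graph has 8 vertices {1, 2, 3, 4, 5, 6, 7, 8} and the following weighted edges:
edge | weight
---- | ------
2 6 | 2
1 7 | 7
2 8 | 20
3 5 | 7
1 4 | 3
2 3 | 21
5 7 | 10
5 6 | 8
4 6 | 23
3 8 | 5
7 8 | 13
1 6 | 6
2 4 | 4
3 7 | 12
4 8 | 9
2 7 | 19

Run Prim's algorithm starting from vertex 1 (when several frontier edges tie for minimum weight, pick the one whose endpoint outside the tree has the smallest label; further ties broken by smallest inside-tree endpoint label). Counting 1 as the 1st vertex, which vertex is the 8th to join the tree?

Grow the tree from 1 using Prim:
Step 1: cheapest edge leaving the tree is 1 4 (3); add 4.
Step 2: cheapest edge leaving the tree is 2 4 (4); add 2.
Step 3: cheapest edge leaving the tree is 2 6 (2); add 6.
Step 4: cheapest edge leaving the tree is 1 7 (7); add 7.
Step 5: cheapest edge leaving the tree is 5 6 (8); add 5.
Step 6: cheapest edge leaving the tree is 3 5 (7); add 3.
Step 7: cheapest edge leaving the tree is 3 8 (5); add 8.
Vertex order: 1, 4, 2, 6, 7, 5, 3, 8. The 8th vertex is 8.

8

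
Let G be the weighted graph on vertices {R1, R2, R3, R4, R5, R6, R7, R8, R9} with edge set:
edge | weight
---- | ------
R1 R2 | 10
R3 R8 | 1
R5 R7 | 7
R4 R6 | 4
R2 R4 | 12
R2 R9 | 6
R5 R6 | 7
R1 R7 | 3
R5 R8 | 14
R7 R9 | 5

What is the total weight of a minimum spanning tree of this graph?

Kruskal's algorithm — process edges by increasing weight (ties by edge label):
R3 R8 (1): add — endpoints in different components.
R1 R7 (3): add — endpoints in different components.
R4 R6 (4): add — endpoints in different components.
R7 R9 (5): add — endpoints in different components.
R2 R9 (6): add — endpoints in different components.
R5 R6 (7): add — endpoints in different components.
R5 R7 (7): add — endpoints in different components.
R1 R2 (10): skip — R2 and R1 already connected.
R2 R4 (12): skip — R2 and R4 already connected.
R5 R8 (14): add — endpoints in different components.
MST edges: R3 R8, R1 R7, R4 R6, R7 R9, R2 R9, R5 R6, R5 R7, R5 R8; total weight 1+3+4+5+6+7+7+14 = 47.

47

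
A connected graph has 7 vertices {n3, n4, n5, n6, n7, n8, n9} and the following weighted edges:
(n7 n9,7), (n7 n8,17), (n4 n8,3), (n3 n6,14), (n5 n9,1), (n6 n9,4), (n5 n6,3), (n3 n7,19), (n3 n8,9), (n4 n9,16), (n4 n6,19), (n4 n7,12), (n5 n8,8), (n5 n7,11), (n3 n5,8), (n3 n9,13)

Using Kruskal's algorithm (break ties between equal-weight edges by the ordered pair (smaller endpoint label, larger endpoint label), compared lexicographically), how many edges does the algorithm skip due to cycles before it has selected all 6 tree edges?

1

Kruskal's algorithm — process edges by increasing weight (ties by edge label):
n5 n9 (1): add — endpoints in different components.
n4 n8 (3): add — endpoints in different components.
n5 n6 (3): add — endpoints in different components.
n6 n9 (4): skip — n6 and n9 already connected.
n7 n9 (7): add — endpoints in different components.
n3 n5 (8): add — endpoints in different components.
n5 n8 (8): add — endpoints in different components.
Edges rejected before the tree was complete: 1.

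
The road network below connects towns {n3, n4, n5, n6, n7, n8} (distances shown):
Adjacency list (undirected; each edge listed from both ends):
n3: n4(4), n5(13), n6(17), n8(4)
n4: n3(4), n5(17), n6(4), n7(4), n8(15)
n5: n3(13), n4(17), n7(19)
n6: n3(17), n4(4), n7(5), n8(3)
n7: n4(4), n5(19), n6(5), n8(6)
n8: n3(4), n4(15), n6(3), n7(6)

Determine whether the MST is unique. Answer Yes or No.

Sort edges by weight, then run Kruskal:
n6–n8 (3): add — endpoints in different components.
n3–n4 (4): add — endpoints in different components.
n3–n8 (4): add — endpoints in different components.
n4–n6 (4): skip — n6 and n4 already connected.
n4–n7 (4): add — endpoints in different components.
n6–n7 (5): skip — n7 and n6 already connected.
n7–n8 (6): skip — n7 and n8 already connected.
n3–n5 (13): add — endpoints in different components.
Non-tree edge n4–n6 has weight 4, equal to the heaviest edge on its tree cycle — swapping gives another MST of the same weight. Not unique.

No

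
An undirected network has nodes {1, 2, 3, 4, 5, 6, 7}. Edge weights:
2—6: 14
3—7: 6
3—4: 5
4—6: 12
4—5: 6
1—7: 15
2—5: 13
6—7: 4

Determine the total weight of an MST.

49

Prim, starting at 1.
Step 1: cheapest edge leaving the tree is 1—7 (15); add 7.
Step 2: cheapest edge leaving the tree is 6—7 (4); add 6.
Step 3: cheapest edge leaving the tree is 3—7 (6); add 3.
Step 4: cheapest edge leaving the tree is 3—4 (5); add 4.
Step 5: cheapest edge leaving the tree is 4—5 (6); add 5.
Step 6: cheapest edge leaving the tree is 2—5 (13); add 2.
MST edges: 1—7, 6—7, 3—7, 3—4, 4—5, 2—5; total weight 15+4+6+5+6+13 = 49.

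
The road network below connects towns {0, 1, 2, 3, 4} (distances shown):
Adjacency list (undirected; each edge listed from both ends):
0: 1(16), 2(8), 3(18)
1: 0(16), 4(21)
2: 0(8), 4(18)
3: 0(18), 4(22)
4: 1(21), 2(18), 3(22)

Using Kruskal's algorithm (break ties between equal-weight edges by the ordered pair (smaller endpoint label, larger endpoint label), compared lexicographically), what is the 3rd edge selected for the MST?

Kruskal's algorithm — process edges by increasing weight (ties by edge label):
0-2 (8): add — endpoints in different components.
0-1 (16): add — endpoints in different components.
0-3 (18): add — endpoints in different components.
2-4 (18): add — endpoints in different components.
The 3rd edge added is 0-3.

0-3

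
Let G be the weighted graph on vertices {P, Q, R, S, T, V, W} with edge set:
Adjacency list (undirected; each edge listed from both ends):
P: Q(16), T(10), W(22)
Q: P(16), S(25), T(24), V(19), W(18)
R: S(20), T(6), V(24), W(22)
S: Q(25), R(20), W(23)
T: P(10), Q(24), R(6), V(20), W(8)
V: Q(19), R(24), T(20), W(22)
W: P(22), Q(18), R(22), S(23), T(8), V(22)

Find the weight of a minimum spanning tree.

Kruskal: consider edges lightest-first.
R-T (6): add. Components now {R,T} {S} {W} {V} {Q} {P}
T-W (8): add. Components now {R,T,W} {S} {V} {Q} {P}
P-T (10): add. Components now {P,R,T,W} {S} {V} {Q}
P-Q (16): add. Components now {P,Q,R,T,W} {S} {V}
Q-W (18): skip — W and Q already connected.
Q-V (19): add. Components now {P,Q,R,T,V,W} {S}
R-S (20): add. Components now {P,Q,R,S,T,V,W}
MST edges: R-T, T-W, P-T, P-Q, Q-V, R-S; total weight 6+8+10+16+19+20 = 79.

79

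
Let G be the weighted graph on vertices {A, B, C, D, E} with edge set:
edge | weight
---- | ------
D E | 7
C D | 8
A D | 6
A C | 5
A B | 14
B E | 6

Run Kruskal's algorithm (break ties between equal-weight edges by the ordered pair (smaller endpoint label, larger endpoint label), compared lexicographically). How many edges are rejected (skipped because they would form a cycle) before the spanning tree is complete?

0

Kruskal's algorithm — process edges by increasing weight (ties by edge label):
A C (5): add — endpoints in different components.
A D (6): add — endpoints in different components.
B E (6): add — endpoints in different components.
D E (7): add — endpoints in different components.
Edges rejected before the tree was complete: 0.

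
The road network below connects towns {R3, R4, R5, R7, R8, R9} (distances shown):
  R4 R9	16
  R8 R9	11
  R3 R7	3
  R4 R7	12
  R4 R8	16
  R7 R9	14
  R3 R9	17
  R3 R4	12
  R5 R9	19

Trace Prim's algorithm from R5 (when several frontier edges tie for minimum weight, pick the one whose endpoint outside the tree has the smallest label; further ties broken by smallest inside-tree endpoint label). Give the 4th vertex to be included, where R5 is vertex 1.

R7

Prim's algorithm from R5:
Step 1: cheapest edge leaving the tree is R5 R9 (19); add R9.
Step 2: cheapest edge leaving the tree is R8 R9 (11); add R8.
Step 3: cheapest edge leaving the tree is R7 R9 (14); add R7.
Step 4: cheapest edge leaving the tree is R3 R7 (3); add R3.
Step 5: cheapest edge leaving the tree is R3 R4 (12); add R4.
Vertex order: R5, R9, R8, R7, R3, R4. The 4th vertex is R7.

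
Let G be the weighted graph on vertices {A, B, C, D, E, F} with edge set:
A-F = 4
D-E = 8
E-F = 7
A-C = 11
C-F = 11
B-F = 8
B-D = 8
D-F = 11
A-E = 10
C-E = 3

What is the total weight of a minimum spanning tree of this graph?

Prim's algorithm from E:
Step 1: frontier [C-E 3, E-F 7, D-E 8, A-E 10] → take C-E (3); add C.
Step 2: frontier [A-C 11, C-F 11, E-F 7, D-E 8, A-E 10] → take E-F (7); add F.
Step 3: frontier [A-C 11, D-E 8, A-E 10, A-F 4, B-F 8, D-F 11] → take A-F (4); add A.
Step 4: frontier [D-E 8, B-F 8, D-F 11] → take B-F (8); add B.
Step 5: frontier [B-D 8, D-E 8, D-F 11] → take B-D (8); add D.
MST edges: C-E, E-F, A-F, B-F, B-D; total weight 3+7+4+8+8 = 30.

30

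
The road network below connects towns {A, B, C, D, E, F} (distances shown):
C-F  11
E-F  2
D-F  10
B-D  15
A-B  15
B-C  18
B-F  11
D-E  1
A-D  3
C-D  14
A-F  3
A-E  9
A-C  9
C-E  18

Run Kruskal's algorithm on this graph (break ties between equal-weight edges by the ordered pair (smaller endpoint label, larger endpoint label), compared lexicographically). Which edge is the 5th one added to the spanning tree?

B-F

Kruskal: consider edges lightest-first.
D-E (1): add. Components now {A} {B} {C} {D,E} {F}
E-F (2): add. Components now {A} {B} {C} {D,E,F}
A-D (3): add. Components now {A,D,E,F} {B} {C}
A-F (3): skip — A and F already connected.
A-C (9): add. Components now {A,C,D,E,F} {B}
A-E (9): skip — A and E already connected.
D-F (10): skip — D and F already connected.
B-F (11): add. Components now {A,B,C,D,E,F}
The 5th edge added is B-F.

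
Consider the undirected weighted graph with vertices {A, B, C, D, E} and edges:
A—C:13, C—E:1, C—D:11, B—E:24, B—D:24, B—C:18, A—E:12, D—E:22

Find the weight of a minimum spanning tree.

Prim, starting at A.
Step 1: frontier [A—E 12, A—C 13] → take A—E (12); add E.
Step 2: frontier [A—C 13, C—E 1, D—E 22, B—E 24] → take C—E (1); add C.
Step 3: frontier [C—D 11, B—C 18, D—E 22, B—E 24] → take C—D (11); add D.
Step 4: frontier [B—C 18, B—D 24, B—E 24] → take B—C (18); add B.
MST edges: A—E, C—E, C—D, B—C; total weight 12+1+11+18 = 42.

42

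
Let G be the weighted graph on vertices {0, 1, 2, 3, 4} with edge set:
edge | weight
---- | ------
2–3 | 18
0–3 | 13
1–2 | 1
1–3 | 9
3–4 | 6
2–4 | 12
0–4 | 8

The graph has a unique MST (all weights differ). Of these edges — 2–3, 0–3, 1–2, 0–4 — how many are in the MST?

Kruskal's algorithm — process edges by increasing weight (ties by edge label):
1–2 (1): add — endpoints in different components.
3–4 (6): add — endpoints in different components.
0–4 (8): add — endpoints in different components.
1–3 (9): add — endpoints in different components.
MST edge set: {1–2, 3–4, 0–4, 1–3}.
Of the listed edges, {1–2, 0–4} are in the MST → 2.

2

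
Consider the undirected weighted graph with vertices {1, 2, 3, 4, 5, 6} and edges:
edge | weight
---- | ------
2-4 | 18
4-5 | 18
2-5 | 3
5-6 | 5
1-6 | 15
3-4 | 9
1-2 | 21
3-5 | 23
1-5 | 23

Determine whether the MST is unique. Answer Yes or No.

No

Sort edges by weight, then run Kruskal:
2-5 (3): add. Components now {1} {2,5} {3} {4} {6}
5-6 (5): add. Components now {1} {2,5,6} {3} {4}
3-4 (9): add. Components now {1} {2,5,6} {3,4}
1-6 (15): add. Components now {1,2,5,6} {3,4}
2-4 (18): add. Components now {1,2,3,4,5,6}
Non-tree edge 4-5 has weight 18, equal to the heaviest edge on its tree cycle — swapping gives another MST of the same weight. Not unique.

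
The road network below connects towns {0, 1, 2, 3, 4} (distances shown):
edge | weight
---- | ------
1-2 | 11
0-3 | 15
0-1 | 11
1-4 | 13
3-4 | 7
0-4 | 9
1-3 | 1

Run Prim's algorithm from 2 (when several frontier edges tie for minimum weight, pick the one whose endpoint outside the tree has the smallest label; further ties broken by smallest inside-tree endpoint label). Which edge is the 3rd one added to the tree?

Grow the tree from 2 using Prim:
Step 1: frontier [1-2 11] → take 1-2 (11); add 1.
Step 2: frontier [1-3 1, 0-1 11, 1-4 13] → take 1-3 (1); add 3.
Step 3: frontier [0-1 11, 1-4 13, 3-4 7, 0-3 15] → take 3-4 (7); add 4.
Step 4: frontier [0-1 11, 0-3 15, 0-4 9] → take 0-4 (9); add 0.
The 3rd edge added is 3-4.

3-4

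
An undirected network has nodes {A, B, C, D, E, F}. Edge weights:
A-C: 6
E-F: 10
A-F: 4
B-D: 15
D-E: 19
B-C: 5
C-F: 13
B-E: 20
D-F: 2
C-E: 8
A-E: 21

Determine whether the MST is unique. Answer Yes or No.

Kruskal's algorithm — process edges by increasing weight (ties by edge label):
D-F (2): add — endpoints in different components.
A-F (4): add — endpoints in different components.
B-C (5): add — endpoints in different components.
A-C (6): add — endpoints in different components.
C-E (8): add — endpoints in different components.
Every non-tree edge has weight strictly greater than the heaviest edge on the tree path between its endpoints, so the MST is unique.

Yes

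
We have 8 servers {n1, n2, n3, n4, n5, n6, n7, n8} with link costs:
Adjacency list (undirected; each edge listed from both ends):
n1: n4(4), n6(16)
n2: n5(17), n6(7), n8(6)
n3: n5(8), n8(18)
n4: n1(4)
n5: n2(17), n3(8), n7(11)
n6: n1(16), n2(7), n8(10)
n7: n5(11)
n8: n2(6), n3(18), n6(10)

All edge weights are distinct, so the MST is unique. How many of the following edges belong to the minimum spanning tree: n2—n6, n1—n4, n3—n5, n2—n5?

Kruskal: consider edges lightest-first.
n1—n4 (4): add — endpoints in different components.
n2—n8 (6): add — endpoints in different components.
n2—n6 (7): add — endpoints in different components.
n3—n5 (8): add — endpoints in different components.
n6—n8 (10): skip — n6 and n8 already connected.
n5—n7 (11): add — endpoints in different components.
n1—n6 (16): add — endpoints in different components.
n2—n5 (17): add — endpoints in different components.
MST edge set: {n1—n4, n2—n8, n2—n6, n3—n5, n5—n7, n1—n6, n2—n5}.
Of the listed edges, {n2—n6, n1—n4, n3—n5, n2—n5} are in the MST → 4.

4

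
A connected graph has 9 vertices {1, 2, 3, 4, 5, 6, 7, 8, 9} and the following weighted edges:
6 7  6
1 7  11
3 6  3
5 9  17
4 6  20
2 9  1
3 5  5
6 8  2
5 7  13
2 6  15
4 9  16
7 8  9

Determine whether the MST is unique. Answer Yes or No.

Yes

Kruskal's algorithm — process edges by increasing weight (ties by edge label):
2 9 (1): add — endpoints in different components.
6 8 (2): add — endpoints in different components.
3 6 (3): add — endpoints in different components.
3 5 (5): add — endpoints in different components.
6 7 (6): add — endpoints in different components.
7 8 (9): skip — 7 and 8 already connected.
1 7 (11): add — endpoints in different components.
5 7 (13): skip — 5 and 7 already connected.
2 6 (15): add — endpoints in different components.
4 9 (16): add — endpoints in different components.
Every non-tree edge has weight strictly greater than the heaviest edge on the tree path between its endpoints, so the MST is unique.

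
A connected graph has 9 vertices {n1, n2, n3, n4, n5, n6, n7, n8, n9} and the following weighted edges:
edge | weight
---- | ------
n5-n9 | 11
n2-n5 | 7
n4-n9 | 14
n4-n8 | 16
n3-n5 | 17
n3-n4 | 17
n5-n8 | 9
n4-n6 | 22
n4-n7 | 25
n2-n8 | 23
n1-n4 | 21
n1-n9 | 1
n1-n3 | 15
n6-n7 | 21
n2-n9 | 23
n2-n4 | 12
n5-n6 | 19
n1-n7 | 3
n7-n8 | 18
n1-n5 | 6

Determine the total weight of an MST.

72

Kruskal: consider edges lightest-first.
n1-n9 (1): add — endpoints in different components.
n1-n7 (3): add — endpoints in different components.
n1-n5 (6): add — endpoints in different components.
n2-n5 (7): add — endpoints in different components.
n5-n8 (9): add — endpoints in different components.
n5-n9 (11): skip — n9 and n5 already connected.
n2-n4 (12): add — endpoints in different components.
n4-n9 (14): skip — n9 and n4 already connected.
n1-n3 (15): add — endpoints in different components.
n4-n8 (16): skip — n8 and n4 already connected.
n3-n4 (17): skip — n4 and n3 already connected.
n3-n5 (17): skip — n5 and n3 already connected.
n7-n8 (18): skip — n8 and n7 already connected.
n5-n6 (19): add — endpoints in different components.
MST edges: n1-n9, n1-n7, n1-n5, n2-n5, n5-n8, n2-n4, n1-n3, n5-n6; total weight 1+3+6+7+9+12+15+19 = 72.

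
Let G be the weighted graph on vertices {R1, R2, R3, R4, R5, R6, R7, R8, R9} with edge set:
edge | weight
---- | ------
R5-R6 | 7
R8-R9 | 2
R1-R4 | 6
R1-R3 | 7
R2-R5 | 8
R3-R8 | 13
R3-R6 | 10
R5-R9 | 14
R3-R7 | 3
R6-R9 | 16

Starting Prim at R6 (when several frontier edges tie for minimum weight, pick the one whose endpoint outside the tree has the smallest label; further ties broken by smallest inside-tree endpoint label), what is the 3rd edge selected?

Prim, starting at R6.
Step 1: cheapest edge leaving the tree is R5-R6 (7); add R5.
Step 2: cheapest edge leaving the tree is R2-R5 (8); add R2.
Step 3: cheapest edge leaving the tree is R3-R6 (10); add R3.
Step 4: cheapest edge leaving the tree is R3-R7 (3); add R7.
Step 5: cheapest edge leaving the tree is R1-R3 (7); add R1.
Step 6: cheapest edge leaving the tree is R1-R4 (6); add R4.
Step 7: cheapest edge leaving the tree is R3-R8 (13); add R8.
Step 8: cheapest edge leaving the tree is R8-R9 (2); add R9.
The 3rd edge added is R3-R6.

R3-R6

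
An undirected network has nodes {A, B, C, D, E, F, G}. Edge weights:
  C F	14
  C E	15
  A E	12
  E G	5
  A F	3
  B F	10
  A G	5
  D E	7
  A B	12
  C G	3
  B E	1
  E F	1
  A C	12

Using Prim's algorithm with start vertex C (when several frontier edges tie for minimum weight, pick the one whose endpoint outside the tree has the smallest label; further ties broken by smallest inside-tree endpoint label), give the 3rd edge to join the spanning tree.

Prim's algorithm from C:
Step 1: cheapest edge leaving the tree is C G (3); add G.
Step 2: cheapest edge leaving the tree is A G (5); add A.
Step 3: cheapest edge leaving the tree is A F (3); add F.
Step 4: cheapest edge leaving the tree is E F (1); add E.
Step 5: cheapest edge leaving the tree is B E (1); add B.
Step 6: cheapest edge leaving the tree is D E (7); add D.
The 3rd edge added is A F.

A-F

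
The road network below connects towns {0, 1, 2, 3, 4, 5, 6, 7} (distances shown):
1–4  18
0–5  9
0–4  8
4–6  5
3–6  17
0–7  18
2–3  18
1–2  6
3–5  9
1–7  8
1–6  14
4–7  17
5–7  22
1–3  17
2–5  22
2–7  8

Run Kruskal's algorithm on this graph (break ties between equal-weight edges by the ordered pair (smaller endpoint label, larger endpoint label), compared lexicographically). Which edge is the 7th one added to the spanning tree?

1-6

Sort edges by weight, then run Kruskal:
4–6 (5): add — endpoints in different components.
1–2 (6): add — endpoints in different components.
0–4 (8): add — endpoints in different components.
1–7 (8): add — endpoints in different components.
2–7 (8): skip — 2 and 7 already connected.
0–5 (9): add — endpoints in different components.
3–5 (9): add — endpoints in different components.
1–6 (14): add — endpoints in different components.
The 7th edge added is 1–6.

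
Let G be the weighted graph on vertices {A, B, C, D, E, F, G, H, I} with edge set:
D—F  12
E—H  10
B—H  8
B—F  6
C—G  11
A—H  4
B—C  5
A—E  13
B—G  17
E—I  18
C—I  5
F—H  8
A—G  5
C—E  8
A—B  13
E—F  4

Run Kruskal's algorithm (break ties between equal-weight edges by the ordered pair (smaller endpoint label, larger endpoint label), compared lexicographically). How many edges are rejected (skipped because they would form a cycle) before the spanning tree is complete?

Sort edges by weight, then run Kruskal:
A—H (4): add — endpoints in different components.
E—F (4): add — endpoints in different components.
A—G (5): add — endpoints in different components.
B—C (5): add — endpoints in different components.
C—I (5): add — endpoints in different components.
B—F (6): add — endpoints in different components.
B—H (8): add — endpoints in different components.
C—E (8): skip — C and E already connected.
F—H (8): skip — F and H already connected.
E—H (10): skip — E and H already connected.
C—G (11): skip — C and G already connected.
D—F (12): add — endpoints in different components.
Edges rejected before the tree was complete: 4.

4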